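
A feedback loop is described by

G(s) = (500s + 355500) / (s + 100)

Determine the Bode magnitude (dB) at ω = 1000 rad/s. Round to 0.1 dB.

55.7 dB

Substitute s = j1000:
Numerator: 500(j1000) + 355500 = 355500 + j500000
Denominator: (j1000) + 100 = 100 + j1000
|N| = √(355500² + 500000²) ≈ 6.135e+05, ∠N ≈ 54.59°
|D| = √(100² + 1000²) ≈ 1005, ∠D ≈ 84.29°
|G| = 6.135e+05 / 1005 ≈ 610.45
Gain = 20 log₁₀(610.45) ≈ 55.71 dB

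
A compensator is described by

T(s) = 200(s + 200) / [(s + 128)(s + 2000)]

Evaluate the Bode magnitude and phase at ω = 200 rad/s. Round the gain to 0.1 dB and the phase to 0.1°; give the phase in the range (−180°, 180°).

At s = jω = j200:
zero (s+200): 200 + j200 → |·| = √(200²+200²) = √80000 ≈ 282.84, ∠ = arctan(200/200) ≈ 45.00°
pole (s+128): 128 + j200 → |·| = √(128²+200²) = √56384 ≈ 237.45, ∠ = arctan(200/128) ≈ 57.38°
pole (s+2000): 2000 + j200 → |·| = √(2000²+200²) = √4040000 ≈ 2010, ∠ = arctan(200/2000) ≈ 5.71°
|T| = 200 · 282.84 / 4.7727e+05 ≈ 0.11852
Gain = 20 log₁₀(0.11852) ≈ -18.52 dB
∠T = 45.00° − 63.09° = -18.09°

-18.5 dB, -18.1°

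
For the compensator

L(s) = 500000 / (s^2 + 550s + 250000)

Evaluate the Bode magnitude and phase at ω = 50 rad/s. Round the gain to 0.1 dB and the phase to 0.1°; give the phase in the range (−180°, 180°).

6.1 dB, -6.3°

At s = jω = j50:
quadratic: (j50)² + 550·j50 + 250000 = 247500 + j27500 → |·| ≈ 2.4902e+05, ∠ ≈ 6.34°
|L| = 500000 / 2.4902e+05 ≈ 2.0079
Gain = 20 log₁₀(2.0079) ≈ 6.05 dB
∠L = 0.00° − 6.34° = -6.34°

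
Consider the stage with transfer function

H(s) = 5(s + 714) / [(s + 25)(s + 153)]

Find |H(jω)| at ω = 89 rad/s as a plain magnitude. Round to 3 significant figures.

0.220

At s = jω = j89:
zero (s+714): 714 + j89 → |·| = √(714²+89²) = √517717 ≈ 719.53, ∠ = arctan(89/714) ≈ 7.11°
pole (s+25): 25 + j89 → |·| = √(25²+89²) = √8546 ≈ 92.445, ∠ = arctan(89/25) ≈ 74.31°
pole (s+153): 153 + j89 → |·| = √(153²+89²) = √31330 ≈ 177, ∠ = arctan(89/153) ≈ 30.19°
|H| = 5 · 719.53 / 16363 ≈ 0.21986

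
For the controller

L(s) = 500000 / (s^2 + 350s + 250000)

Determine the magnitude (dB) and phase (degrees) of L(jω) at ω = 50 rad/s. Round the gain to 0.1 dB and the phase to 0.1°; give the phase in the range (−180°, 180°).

At s = jω = j50:
quadratic: (j50)² + 350·j50 + 250000 = 247500 + j17500 → |·| ≈ 2.4812e+05, ∠ ≈ 4.04°
|L| = 500000 / 2.4812e+05 ≈ 2.0152
Gain = 20 log₁₀(2.0152) ≈ 6.09 dB
∠L = 0.00° − 4.04° = -4.04°

6.1 dB, -4.0°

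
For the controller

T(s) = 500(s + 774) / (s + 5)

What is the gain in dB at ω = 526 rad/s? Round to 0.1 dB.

At s = jω = j526:
zero (s+774): 774 + j526 → |·| = √(774²+526²) = √875752 ≈ 935.82, ∠ = arctan(526/774) ≈ 34.20°
pole (s+5): 5 + j526 → |·| = √(5²+526²) = √276701 ≈ 526.02, ∠ = arctan(526/5) ≈ 89.46°
|T| = 500 · 935.82 / 526.02 ≈ 889.53
Gain = 20 log₁₀(889.53) ≈ 58.98 dB

59.0 dB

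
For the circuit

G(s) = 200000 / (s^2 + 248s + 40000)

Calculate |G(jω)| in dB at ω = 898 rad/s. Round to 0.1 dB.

-12.0 dB

At s = jω = j898:
quadratic: (j898)² + 248·j898 + 40000 = -766404 + j222704 → |·| ≈ 7.9811e+05, ∠ ≈ 163.80°
|G| = 200000 / 7.9811e+05 ≈ 0.25059
Gain = 20 log₁₀(0.25059) ≈ -12.02 dB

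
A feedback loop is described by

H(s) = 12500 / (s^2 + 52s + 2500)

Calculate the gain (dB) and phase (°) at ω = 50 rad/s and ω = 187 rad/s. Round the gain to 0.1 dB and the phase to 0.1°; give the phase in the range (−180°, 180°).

ω = 50: 13.6 dB, -90.0°; ω = 187: -8.7 dB, -163.3°

At s = jω = j50:
quadratic: (j50)² + 52·j50 + 2500 = 0 + j2600 → |·| ≈ 2600, ∠ ≈ 90.00°
|H| = 12500 / 2600 ≈ 4.8077
Gain = 20 log₁₀(4.8077) ≈ 13.64 dB
∠H = 0.00° − 90.00° = -90.00°

At s = jω = j187:
quadratic: (j187)² + 52·j187 + 2500 = -32469 + j9724 → |·| ≈ 33894, ∠ ≈ 163.33°
|H| = 12500 / 33894 ≈ 0.3688
Gain = 20 log₁₀(0.3688) ≈ -8.66 dB
∠H = 0.00° − 163.33° = -163.33°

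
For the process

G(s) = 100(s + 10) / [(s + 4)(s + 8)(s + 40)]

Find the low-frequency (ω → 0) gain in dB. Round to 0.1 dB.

-2.1 dB

G(0) = 100·10 / (4·8·40) = 0.78125
20 log₁₀(0.78125) ≈ -2.14 dB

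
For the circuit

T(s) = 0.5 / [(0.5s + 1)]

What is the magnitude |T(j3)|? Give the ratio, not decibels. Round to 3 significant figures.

At ω = 3 rad/s:
pole (1 + j3·0.5) = 1 + j1.5 → |·| ≈ 1.8028, ∠ ≈ 56.31°
|T| = 0.5 · 1 / (1.8028) ≈ 0.27735

0.277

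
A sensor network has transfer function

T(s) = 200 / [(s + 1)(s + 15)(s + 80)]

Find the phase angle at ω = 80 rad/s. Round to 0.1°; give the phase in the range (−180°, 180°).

At s = jω = j80:
pole (s+1): 1 + j80 → |·| = √(1²+80²) = √6401 ≈ 80.006, ∠ = arctan(80/1) ≈ 89.28°
pole (s+15): 15 + j80 → |·| = √(15²+80²) = √6625 ≈ 81.394, ∠ = arctan(80/15) ≈ 79.38°
pole (s+80): 80 + j80 → |·| = √(80²+80²) = √12800 ≈ 113.14, ∠ = arctan(80/80) ≈ 45.00°
∠T = 0.00° − 213.66° = -213.66° ≡ 146.34° (principal value)

146.3°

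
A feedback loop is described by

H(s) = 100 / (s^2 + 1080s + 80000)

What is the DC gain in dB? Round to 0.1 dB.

H(0) = 100 / 80000 = 0.00125
20 log₁₀(0.00125) ≈ -58.06 dB

-58.1 dB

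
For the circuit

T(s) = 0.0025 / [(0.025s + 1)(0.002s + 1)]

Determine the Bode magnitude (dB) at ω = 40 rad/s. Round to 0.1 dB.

At ω = 40 rad/s:
pole (1 + j40·0.025) = 1 + j1 → |·| ≈ 1.4142, ∠ ≈ 45.00°
pole (1 + j40·0.002) = 1 + j0.08 → |·| ≈ 1.0032, ∠ ≈ 4.57°
|T| = 0.0025 · 1 / (1.4142 · 1.0032) ≈ 0.0017621
Gain = 20 log₁₀(0.0017621) ≈ -55.08 dB

-55.1 dB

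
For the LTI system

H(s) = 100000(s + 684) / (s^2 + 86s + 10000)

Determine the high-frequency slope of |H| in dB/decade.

-20 dB/decade

Each pole contributes −20 dB/decade at high frequency; each zero contributes +20 dB/decade.
Net: 1 zero(s) − 2 pole(s) → -20 dB/decade.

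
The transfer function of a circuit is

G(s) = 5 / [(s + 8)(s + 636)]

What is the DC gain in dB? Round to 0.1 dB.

-60.2 dB

G(0) = 5 / (8·636) ≈ 0.0009827
20 log₁₀(0.0009827) ≈ -60.15 dB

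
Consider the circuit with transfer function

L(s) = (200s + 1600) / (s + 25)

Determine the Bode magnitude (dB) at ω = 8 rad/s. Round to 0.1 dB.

38.7 dB

Substitute s = j8:
Numerator: 200(j8) + 1600 = 1600 + j1600
Denominator: (j8) + 25 = 25 + j8
|N| = √(1600² + 1600²) ≈ 2262.7, ∠N ≈ 45.00°
|D| = √(25² + 8²) ≈ 26.249, ∠D ≈ 17.74°
|L| = 2262.7 / 26.249 ≈ 86.201
Gain = 20 log₁₀(86.201) ≈ 38.71 dB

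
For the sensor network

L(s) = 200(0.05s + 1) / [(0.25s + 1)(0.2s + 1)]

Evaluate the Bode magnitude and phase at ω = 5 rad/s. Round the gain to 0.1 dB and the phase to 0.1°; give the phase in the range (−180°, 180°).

At ω = 5 rad/s:
zero (1 + j5·0.05) = 1 + j0.25 → |·| ≈ 1.0308, ∠ ≈ 14.04°
pole (1 + j5·0.25) = 1 + j1.25 → |·| ≈ 1.6008, ∠ ≈ 51.34°
pole (1 + j5·0.2) = 1 + j1 → |·| ≈ 1.4142, ∠ ≈ 45.00°
|L| = 200 · 1.0308 / (1.6008 · 1.4142) ≈ 91.066
Gain = 20 log₁₀(91.066) ≈ 39.19 dB
∠L = (14.04°) − (51.34° + 45.00°) = -82.30°

39.2 dB, -82.3°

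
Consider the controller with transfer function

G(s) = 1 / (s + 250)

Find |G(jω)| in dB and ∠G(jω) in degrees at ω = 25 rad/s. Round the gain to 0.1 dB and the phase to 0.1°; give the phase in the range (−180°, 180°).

-48.0 dB, -5.7°

Substitute s = j25:
Numerator: 1 = 1 + j0
Denominator: (j25) + 250 = 250 + j25
|N| = √(1² + 0²) ≈ 1, ∠N ≈ 0.00°
|D| = √(250² + 25²) ≈ 251.25, ∠D ≈ 5.71°
|G| = 1 / 251.25 ≈ 0.0039801
Gain = 20 log₁₀(0.0039801) ≈ -48.00 dB
∠G = 0.00° − 5.71° = -5.71°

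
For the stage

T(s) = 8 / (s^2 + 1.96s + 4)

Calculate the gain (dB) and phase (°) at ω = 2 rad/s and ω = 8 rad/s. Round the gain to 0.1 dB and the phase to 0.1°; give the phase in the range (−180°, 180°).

ω = 2: 6.2 dB, -90.0°; ω = 8: -17.8 dB, -165.4°

At s = jω = j2:
quadratic: (j2)² + 1.96·j2 + 4 = 0 + j3.92 → |·| ≈ 3.92, ∠ ≈ 90.00°
|T| = 8 / 3.92 ≈ 2.0408
Gain = 20 log₁₀(2.0408) ≈ 6.20 dB
∠T = 0.00° − 90.00° = -90.00°

At s = jω = j8:
quadratic: (j8)² + 1.96·j8 + 4 = -60 + j15.68 → |·| ≈ 62.015, ∠ ≈ 165.35°
|T| = 8 / 62.015 ≈ 0.129
Gain = 20 log₁₀(0.129) ≈ -17.79 dB
∠T = 0.00° − 165.35° = -165.35°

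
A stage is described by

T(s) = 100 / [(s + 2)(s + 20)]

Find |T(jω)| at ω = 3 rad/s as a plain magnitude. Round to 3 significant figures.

At s = jω = j3:
pole (s+2): 2 + j3 → |·| = √(2²+3²) = √13 ≈ 3.6056, ∠ = arctan(3/2) ≈ 56.31°
pole (s+20): 20 + j3 → |·| = √(20²+3²) = √409 ≈ 20.224, ∠ = arctan(3/20) ≈ 8.53°
|T| = 100 / 72.92 ≈ 1.3714

1.37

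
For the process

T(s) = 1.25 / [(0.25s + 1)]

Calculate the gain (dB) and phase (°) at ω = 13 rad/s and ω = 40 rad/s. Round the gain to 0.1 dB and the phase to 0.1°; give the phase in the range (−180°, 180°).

ω = 13: -8.7 dB, -72.9°; ω = 40: -18.1 dB, -84.3°

At ω = 13 rad/s:
pole (1 + j13·0.25) = 1 + j3.25 → |·| ≈ 3.4004, ∠ ≈ 72.90°
|T| = 1.25 · 1 / (3.4004) ≈ 0.3676
Gain = 20 log₁₀(0.3676) ≈ -8.69 dB
∠T = (0°) − (72.90°) = -72.90°

At ω = 40 rad/s:
pole (1 + j40·0.25) = 1 + j10 → |·| ≈ 10.05, ∠ ≈ 84.29°
|T| = 1.25 · 1 / (10.05) ≈ 0.12438
Gain = 20 log₁₀(0.12438) ≈ -18.10 dB
∠T = (0°) − (84.29°) = -84.29°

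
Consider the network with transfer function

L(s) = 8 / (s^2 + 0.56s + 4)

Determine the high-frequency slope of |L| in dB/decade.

Each pole contributes −20 dB/decade at high frequency; each zero contributes +20 dB/decade.
Net: 0 zero(s) − 2 pole(s) → -40 dB/decade.

-40 dB/decade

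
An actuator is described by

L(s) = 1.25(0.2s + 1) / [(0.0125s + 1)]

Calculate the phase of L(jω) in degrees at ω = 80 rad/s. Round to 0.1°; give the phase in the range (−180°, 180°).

41.4°

At ω = 80 rad/s:
zero (1 + j80·0.2) = 1 + j16 → |·| ≈ 16.031, ∠ ≈ 86.42°
pole (1 + j80·0.0125) = 1 + j1 → |·| ≈ 1.4142, ∠ ≈ 45.00°
∠L = (86.42°) − (45.00°) = 41.42°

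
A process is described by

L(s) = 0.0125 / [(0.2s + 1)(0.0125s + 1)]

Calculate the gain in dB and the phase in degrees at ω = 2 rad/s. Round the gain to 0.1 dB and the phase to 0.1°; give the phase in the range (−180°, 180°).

-38.7 dB, -23.2°

At ω = 2 rad/s:
pole (1 + j2·0.2) = 1 + j0.4 → |·| ≈ 1.077, ∠ ≈ 21.80°
pole (1 + j2·0.0125) = 1 + j0.025 → |·| ≈ 1.0003, ∠ ≈ 1.43°
|L| = 0.0125 · 1 / (1.077 · 1.0003) ≈ 0.011603
Gain = 20 log₁₀(0.011603) ≈ -38.71 dB
∠L = (0°) − (21.80° + 1.43°) = -23.23°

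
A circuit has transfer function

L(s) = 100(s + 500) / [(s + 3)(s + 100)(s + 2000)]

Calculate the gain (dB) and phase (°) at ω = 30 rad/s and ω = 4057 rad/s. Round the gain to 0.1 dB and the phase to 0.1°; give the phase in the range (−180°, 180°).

ω = 30: -42.0 dB, -98.4°; ω = 4057: -105.2 dB, -159.3°

At s = jω = j30:
zero (s+500): 500 + j30 → |·| = √(500²+30²) = √250900 ≈ 500.9, ∠ = arctan(30/500) ≈ 3.43°
pole (s+3): 3 + j30 → |·| = √(3²+30²) = √909 ≈ 30.15, ∠ = arctan(30/3) ≈ 84.29°
pole (s+100): 100 + j30 → |·| = √(100²+30²) = √10900 ≈ 104.4, ∠ = arctan(30/100) ≈ 16.70°
pole (s+2000): 2000 + j30 → |·| = √(2000²+30²) = √4000900 ≈ 2000.2, ∠ = arctan(30/2000) ≈ 0.86°
|L| = 100 · 500.9 / 6.2959e+06 ≈ 0.007956
Gain = 20 log₁₀(0.007956) ≈ -41.99 dB
∠L = 3.43° − 101.85° = -98.42°

At s = jω = j4057:
zero (s+500): 500 + j4057 → |·| = √(500²+4057²) = √16709249 ≈ 4087.7, ∠ = arctan(4057/500) ≈ 82.97°
pole (s+3): 3 + j4057 → |·| = √(3²+4057²) = √16459258 ≈ 4057, ∠ = arctan(4057/3) ≈ 89.96°
pole (s+100): 100 + j4057 → |·| = √(100²+4057²) = √16469249 ≈ 4058.2, ∠ = arctan(4057/100) ≈ 88.59°
pole (s+2000): 2000 + j4057 → |·| = √(2000²+4057²) = √20459249 ≈ 4523.2, ∠ = arctan(4057/2000) ≈ 63.76°
|L| = 100 · 4087.7 / 7.447e+10 ≈ 5.4891e-06
Gain = 20 log₁₀(5.4891e-06) ≈ -105.21 dB
∠L = 82.97° − 242.31° = -159.34°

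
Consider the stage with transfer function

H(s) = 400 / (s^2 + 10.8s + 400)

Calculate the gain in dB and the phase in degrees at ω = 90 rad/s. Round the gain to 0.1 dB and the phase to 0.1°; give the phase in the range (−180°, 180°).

At s = jω = j90:
quadratic: (j90)² + 10.8·j90 + 400 = -7700 + j972 → |·| ≈ 7761.1, ∠ ≈ 172.81°
|H| = 400 / 7761.1 ≈ 0.051539
Gain = 20 log₁₀(0.051539) ≈ -25.76 dB
∠H = 0.00° − 172.81° = -172.81°

-25.8 dB, -172.8°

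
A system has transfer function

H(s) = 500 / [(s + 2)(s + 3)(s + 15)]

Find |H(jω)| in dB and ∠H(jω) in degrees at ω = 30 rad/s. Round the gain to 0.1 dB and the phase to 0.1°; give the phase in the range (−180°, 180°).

At s = jω = j30:
pole (s+2): 2 + j30 → |·| = √(2²+30²) = √904 ≈ 30.067, ∠ = arctan(30/2) ≈ 86.19°
pole (s+3): 3 + j30 → |·| = √(3²+30²) = √909 ≈ 30.15, ∠ = arctan(30/3) ≈ 84.29°
pole (s+15): 15 + j30 → |·| = √(15²+30²) = √1125 ≈ 33.541, ∠ = arctan(30/15) ≈ 63.43°
|H| = 500 / 30406 ≈ 0.016444
Gain = 20 log₁₀(0.016444) ≈ -35.68 dB
∠H = 0.00° − 233.91° = -233.91° ≡ 126.09° (principal value)

-35.7 dB, 126.1°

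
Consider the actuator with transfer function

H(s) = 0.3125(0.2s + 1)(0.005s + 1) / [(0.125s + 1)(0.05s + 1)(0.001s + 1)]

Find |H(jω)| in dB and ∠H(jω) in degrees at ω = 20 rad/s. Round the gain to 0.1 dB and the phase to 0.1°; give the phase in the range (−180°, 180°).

-9.4 dB, -32.7°

At ω = 20 rad/s:
zero (1 + j20·0.2) = 1 + j4 → |·| ≈ 4.1231, ∠ ≈ 75.96°
zero (1 + j20·0.005) = 1 + j0.1 → |·| ≈ 1.005, ∠ ≈ 5.71°
pole (1 + j20·0.125) = 1 + j2.5 → |·| ≈ 2.6926, ∠ ≈ 68.20°
pole (1 + j20·0.05) = 1 + j1 → |·| ≈ 1.4142, ∠ ≈ 45.00°
pole (1 + j20·0.001) = 1 + j0.02 → |·| ≈ 1.0002, ∠ ≈ 1.15°
|H| = 0.3125 · 4.1231 · 1.005 / (2.6926 · 1.4142 · 1.0002) ≈ 0.33999
Gain = 20 log₁₀(0.33999) ≈ -9.37 dB
∠H = (75.96° + 5.71°) − (68.20° + 45.00° + 1.15°) = -32.68°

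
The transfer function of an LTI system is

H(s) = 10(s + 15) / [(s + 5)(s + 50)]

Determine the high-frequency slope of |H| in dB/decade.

Each pole contributes −20 dB/decade at high frequency; each zero contributes +20 dB/decade.
Net: 1 zero(s) − 2 pole(s) → -20 dB/decade.

-20 dB/decade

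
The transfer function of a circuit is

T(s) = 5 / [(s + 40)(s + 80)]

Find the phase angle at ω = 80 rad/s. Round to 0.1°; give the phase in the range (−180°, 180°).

At s = jω = j80:
pole (s+40): 40 + j80 → |·| = √(40²+80²) = √8000 ≈ 89.443, ∠ = arctan(80/40) ≈ 63.43°
pole (s+80): 80 + j80 → |·| = √(80²+80²) = √12800 ≈ 113.14, ∠ = arctan(80/80) ≈ 45.00°
∠T = 0.00° − 108.43° = -108.43°

-108.4°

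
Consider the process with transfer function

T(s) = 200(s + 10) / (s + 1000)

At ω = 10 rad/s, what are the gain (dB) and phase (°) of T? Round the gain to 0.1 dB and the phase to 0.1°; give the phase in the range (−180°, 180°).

9.0 dB, 44.4°

At s = jω = j10:
zero (s+10): 10 + j10 → |·| = √(10²+10²) = √200 ≈ 14.142, ∠ = arctan(10/10) ≈ 45.00°
pole (s+1000): 1000 + j10 → |·| = √(1000²+10²) = √1000100 ≈ 1000, ∠ = arctan(10/1000) ≈ 0.57°
|T| = 200 · 14.142 / 1000 ≈ 2.8284
Gain = 20 log₁₀(2.8284) ≈ 9.03 dB
∠T = 45.00° − 0.57° = 44.43°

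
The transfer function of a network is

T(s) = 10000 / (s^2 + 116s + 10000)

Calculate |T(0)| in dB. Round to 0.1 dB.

0.0 dB

T(0) = 10000 / 10000 = 1
20 log₁₀(1) ≈ 0.00 dB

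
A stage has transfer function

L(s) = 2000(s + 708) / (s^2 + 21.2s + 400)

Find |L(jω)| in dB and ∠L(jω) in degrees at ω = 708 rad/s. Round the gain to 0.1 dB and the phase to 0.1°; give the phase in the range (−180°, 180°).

At s = jω = j708:
zero (s+708): 708 + j708 → |·| = √(708²+708²) = √1002528 ≈ 1001.3, ∠ = arctan(708/708) ≈ 45.00°
quadratic: (j708)² + 21.2·j708 + 400 = -500864 + j15009.6 → |·| ≈ 5.0109e+05, ∠ ≈ 178.28°
|L| = 2000 · 1001.3 / 5.0109e+05 ≈ 3.9965
Gain = 20 log₁₀(3.9965) ≈ 12.03 dB
∠L = 45.00° − 178.28° = -133.28°

12.0 dB, -133.3°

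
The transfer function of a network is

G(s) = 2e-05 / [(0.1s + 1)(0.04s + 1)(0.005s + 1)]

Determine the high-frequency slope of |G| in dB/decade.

Each pole contributes −20 dB/decade at high frequency; each zero contributes +20 dB/decade.
Net: 0 zero(s) − 3 pole(s) → -60 dB/decade.

-60 dB/decade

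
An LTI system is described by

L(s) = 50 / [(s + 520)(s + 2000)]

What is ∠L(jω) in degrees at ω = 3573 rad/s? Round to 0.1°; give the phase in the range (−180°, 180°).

-142.5°

At s = jω = j3573:
pole (s+520): 520 + j3573 → |·| = √(520²+3573²) = √13036729 ≈ 3610.6, ∠ = arctan(3573/520) ≈ 81.72°
pole (s+2000): 2000 + j3573 → |·| = √(2000²+3573²) = √16766329 ≈ 4094.7, ∠ = arctan(3573/2000) ≈ 60.76°
∠L = 0.00° − 142.48° = -142.48°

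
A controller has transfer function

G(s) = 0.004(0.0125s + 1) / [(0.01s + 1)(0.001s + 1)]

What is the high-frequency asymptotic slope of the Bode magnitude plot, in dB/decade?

Each pole contributes −20 dB/decade at high frequency; each zero contributes +20 dB/decade.
Net: 1 zero(s) − 2 pole(s) → -20 dB/decade.

-20 dB/decade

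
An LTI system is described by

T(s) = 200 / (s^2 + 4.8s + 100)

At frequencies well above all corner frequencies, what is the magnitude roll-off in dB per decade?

Each pole contributes −20 dB/decade at high frequency; each zero contributes +20 dB/decade.
Net: 0 zero(s) − 2 pole(s) → -40 dB/decade.

-40 dB/decade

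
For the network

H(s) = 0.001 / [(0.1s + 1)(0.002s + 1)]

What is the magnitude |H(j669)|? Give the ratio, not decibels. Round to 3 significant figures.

At ω = 669 rad/s:
pole (1 + j669·0.1) = 1 + j66.9 → |·| ≈ 66.907, ∠ ≈ 89.14°
pole (1 + j669·0.002) = 1 + j1.338 → |·| ≈ 1.6704, ∠ ≈ 53.23°
|H| = 0.001 · 1 / (66.907 · 1.6704) ≈ 8.9476e-06

8.95e-06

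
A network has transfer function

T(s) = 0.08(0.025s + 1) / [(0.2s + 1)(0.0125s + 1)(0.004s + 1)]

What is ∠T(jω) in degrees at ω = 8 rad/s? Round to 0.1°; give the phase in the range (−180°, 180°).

At ω = 8 rad/s:
zero (1 + j8·0.025) = 1 + j0.2 → |·| ≈ 1.0198, ∠ ≈ 11.31°
pole (1 + j8·0.2) = 1 + j1.6 → |·| ≈ 1.8868, ∠ ≈ 57.99°
pole (1 + j8·0.0125) = 1 + j0.1 → |·| ≈ 1.005, ∠ ≈ 5.71°
pole (1 + j8·0.004) = 1 + j0.032 → |·| ≈ 1.0005, ∠ ≈ 1.83°
∠T = (11.31°) − (57.99° + 5.71° + 1.83°) = -54.22°

-54.2°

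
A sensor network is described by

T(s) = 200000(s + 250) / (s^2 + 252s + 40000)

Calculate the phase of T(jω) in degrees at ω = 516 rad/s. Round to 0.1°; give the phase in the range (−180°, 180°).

At s = jω = j516:
zero (s+250): 250 + j516 → |·| = √(250²+516²) = √328756 ≈ 573.37, ∠ = arctan(516/250) ≈ 64.15°
quadratic: (j516)² + 252·j516 + 40000 = -226256 + j130032 → |·| ≈ 2.6096e+05, ∠ ≈ 150.11°
∠T = 64.15° − 150.11° = -85.96°

-86.0°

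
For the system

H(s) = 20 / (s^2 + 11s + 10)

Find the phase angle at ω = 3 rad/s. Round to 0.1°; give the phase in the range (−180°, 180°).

-88.3°

Substitute s = j3:
Numerator: 20 = 20 + j0
Denominator: (j3)^2 + 11(j3) + 10 = 1 + j33
|N| = √(20² + 0²) ≈ 20, ∠N ≈ 0.00°
|D| = √(1² + 33²) ≈ 33.015, ∠D ≈ 88.26°
∠H = 0.00° − 88.26° = -88.26°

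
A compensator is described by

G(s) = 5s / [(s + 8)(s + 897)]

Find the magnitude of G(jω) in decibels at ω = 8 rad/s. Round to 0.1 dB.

-48.1 dB

At s = jω = j8:
zero at origin: s = j8 → |·| = 8, ∠ = 90.00°
pole (s+8): 8 + j8 → |·| = √(8²+8²) = √128 ≈ 11.314, ∠ = arctan(8/8) ≈ 45.00°
pole (s+897): 897 + j8 → |·| = √(897²+8²) = √804673 ≈ 897.04, ∠ = arctan(8/897) ≈ 0.51°
|G| = 5 · 8 / 10149 ≈ 0.0039413
Gain = 20 log₁₀(0.0039413) ≈ -48.09 dB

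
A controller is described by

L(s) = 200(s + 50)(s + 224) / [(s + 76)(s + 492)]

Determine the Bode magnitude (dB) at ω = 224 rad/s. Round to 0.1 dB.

At s = jω = j224:
zero (s+50): 50 + j224 → |·| = √(50²+224²) = √52676 ≈ 229.51, ∠ = arctan(224/50) ≈ 77.42°
zero (s+224): 224 + j224 → |·| = √(224²+224²) = √100352 ≈ 316.78, ∠ = arctan(224/224) ≈ 45.00°
pole (s+76): 76 + j224 → |·| = √(76²+224²) = √55952 ≈ 236.54, ∠ = arctan(224/76) ≈ 71.26°
pole (s+492): 492 + j224 → |·| = √(492²+224²) = √292240 ≈ 540.59, ∠ = arctan(224/492) ≈ 24.48°
|L| = 200 · 72704 / 1.2787e+05 ≈ 113.72
Gain = 20 log₁₀(113.72) ≈ 41.12 dB

41.1 dB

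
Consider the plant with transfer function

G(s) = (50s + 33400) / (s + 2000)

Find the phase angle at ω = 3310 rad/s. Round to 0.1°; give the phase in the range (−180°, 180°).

Substitute s = j3310:
Numerator: 50(j3310) + 33400 = 33400 + j165500
Denominator: (j3310) + 2000 = 2000 + j3310
|N| = √(33400² + 165500²) ≈ 1.6884e+05, ∠N ≈ 78.59°
|D| = √(2000² + 3310²) ≈ 3867.3, ∠D ≈ 58.86°
∠G = 78.59° − 58.86° = 19.73°

19.7°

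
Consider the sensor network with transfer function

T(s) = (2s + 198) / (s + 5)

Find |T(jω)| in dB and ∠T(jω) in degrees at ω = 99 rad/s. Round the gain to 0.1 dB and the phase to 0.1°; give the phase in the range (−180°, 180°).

9.0 dB, -42.1°

Substitute s = j99:
Numerator: 2(j99) + 198 = 198 + j198
Denominator: (j99) + 5 = 5 + j99
|N| = √(198² + 198²) ≈ 280.01, ∠N ≈ 45.00°
|D| = √(5² + 99²) ≈ 99.126, ∠D ≈ 87.11°
|T| = 280.01 / 99.126 ≈ 2.8248
Gain = 20 log₁₀(2.8248) ≈ 9.02 dB
∠T = 45.00° − 87.11° = -42.11°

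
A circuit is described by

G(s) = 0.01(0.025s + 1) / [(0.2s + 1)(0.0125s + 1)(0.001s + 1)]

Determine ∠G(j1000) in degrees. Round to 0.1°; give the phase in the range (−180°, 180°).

-132.4°

At ω = 1000 rad/s:
zero (1 + j1000·0.025) = 1 + j25 → |·| ≈ 25.02, ∠ ≈ 87.71°
pole (1 + j1000·0.2) = 1 + j200 → |·| ≈ 200, ∠ ≈ 89.71°
pole (1 + j1000·0.0125) = 1 + j12.5 → |·| ≈ 12.54, ∠ ≈ 85.43°
pole (1 + j1000·0.001) = 1 + j1 → |·| ≈ 1.4142, ∠ ≈ 45.00°
∠G = (87.71°) − (89.71° + 85.43° + 45.00°) = -132.43°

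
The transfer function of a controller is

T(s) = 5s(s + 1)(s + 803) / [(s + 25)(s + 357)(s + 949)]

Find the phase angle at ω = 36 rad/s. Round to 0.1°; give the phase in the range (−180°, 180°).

At s = jω = j36:
zero (s+1): 1 + j36 → |·| = √(1²+36²) = √1297 ≈ 36.014, ∠ = arctan(36/1) ≈ 88.41°
zero (s+803): 803 + j36 → |·| = √(803²+36²) = √646105 ≈ 803.81, ∠ = arctan(36/803) ≈ 2.57°
zero at origin: s = j36 → |·| = 36, ∠ = 90.00°
pole (s+25): 25 + j36 → |·| = √(25²+36²) = √1921 ≈ 43.829, ∠ = arctan(36/25) ≈ 55.22°
pole (s+357): 357 + j36 → |·| = √(357²+36²) = √128745 ≈ 358.81, ∠ = arctan(36/357) ≈ 5.76°
pole (s+949): 949 + j36 → |·| = √(949²+36²) = √901897 ≈ 949.68, ∠ = arctan(36/949) ≈ 2.17°
∠T = 180.98° − 63.15° = 117.83°

117.8°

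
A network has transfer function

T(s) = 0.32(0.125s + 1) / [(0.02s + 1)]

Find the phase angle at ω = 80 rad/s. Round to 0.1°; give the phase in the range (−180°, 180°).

26.3°

At ω = 80 rad/s:
zero (1 + j80·0.125) = 1 + j10 → |·| ≈ 10.05, ∠ ≈ 84.29°
pole (1 + j80·0.02) = 1 + j1.6 → |·| ≈ 1.8868, ∠ ≈ 57.99°
∠T = (84.29°) − (57.99°) = 26.30°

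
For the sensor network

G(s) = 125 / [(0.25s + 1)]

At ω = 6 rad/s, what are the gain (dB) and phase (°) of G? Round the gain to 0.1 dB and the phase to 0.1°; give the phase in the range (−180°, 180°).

At ω = 6 rad/s:
pole (1 + j6·0.25) = 1 + j1.5 → |·| ≈ 1.8028, ∠ ≈ 56.31°
|G| = 125 · 1 / (1.8028) ≈ 69.337
Gain = 20 log₁₀(69.337) ≈ 36.82 dB
∠G = (0°) − (56.31°) = -56.31°

36.8 dB, -56.3°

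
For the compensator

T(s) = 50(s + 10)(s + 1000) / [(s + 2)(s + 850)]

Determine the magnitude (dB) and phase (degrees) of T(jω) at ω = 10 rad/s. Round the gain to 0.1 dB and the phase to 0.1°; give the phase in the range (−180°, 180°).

At s = jω = j10:
zero (s+10): 10 + j10 → |·| = √(10²+10²) = √200 ≈ 14.142, ∠ = arctan(10/10) ≈ 45.00°
zero (s+1000): 1000 + j10 → |·| = √(1000²+10²) = √1000100 ≈ 1000, ∠ = arctan(10/1000) ≈ 0.57°
pole (s+2): 2 + j10 → |·| = √(2²+10²) = √104 ≈ 10.198, ∠ = arctan(10/2) ≈ 78.69°
pole (s+850): 850 + j10 → |·| = √(850²+10²) = √722600 ≈ 850.06, ∠ = arctan(10/850) ≈ 0.67°
|T| = 50 · 14142 / 8668.9 ≈ 81.567
Gain = 20 log₁₀(81.567) ≈ 38.23 dB
∠T = 45.57° − 79.36° = -33.79°

38.2 dB, -33.8°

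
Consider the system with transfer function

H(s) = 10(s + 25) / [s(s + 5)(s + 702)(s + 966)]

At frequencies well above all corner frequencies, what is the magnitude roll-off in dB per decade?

Each pole contributes −20 dB/decade at high frequency; each zero contributes +20 dB/decade.
Net: 1 zero(s) − 4 pole(s) → -60 dB/decade.

-60 dB/decade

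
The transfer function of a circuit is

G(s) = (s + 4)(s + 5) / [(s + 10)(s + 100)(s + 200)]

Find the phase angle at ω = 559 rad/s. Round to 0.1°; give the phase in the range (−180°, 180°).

-60.1°

At s = jω = j559:
zero (s+4): 4 + j559 → |·| = √(4²+559²) = √312497 ≈ 559.01, ∠ = arctan(559/4) ≈ 89.59°
zero (s+5): 5 + j559 → |·| = √(5²+559²) = √312506 ≈ 559.02, ∠ = arctan(559/5) ≈ 89.49°
pole (s+10): 10 + j559 → |·| = √(10²+559²) = √312581 ≈ 559.09, ∠ = arctan(559/10) ≈ 88.98°
pole (s+100): 100 + j559 → |·| = √(100²+559²) = √322481 ≈ 567.87, ∠ = arctan(559/100) ≈ 79.86°
pole (s+200): 200 + j559 → |·| = √(200²+559²) = √352481 ≈ 593.7, ∠ = arctan(559/200) ≈ 70.31°
∠G = 179.08° − 239.15° = -60.07°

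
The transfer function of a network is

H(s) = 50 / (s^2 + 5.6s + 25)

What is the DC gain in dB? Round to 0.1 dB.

H(0) = 50 / 25 = 2
20 log₁₀(2) ≈ 6.02 dB

6.0 dB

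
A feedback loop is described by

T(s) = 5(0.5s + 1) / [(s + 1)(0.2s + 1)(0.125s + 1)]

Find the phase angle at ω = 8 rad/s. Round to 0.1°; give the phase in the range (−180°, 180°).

At ω = 8 rad/s:
zero (1 + j8·0.5) = 1 + j4 → |·| ≈ 4.1231, ∠ ≈ 75.96°
pole (1 + j8·1) = 1 + j8 → |·| ≈ 8.0623, ∠ ≈ 82.87°
pole (1 + j8·0.2) = 1 + j1.6 → |·| ≈ 1.8868, ∠ ≈ 57.99°
pole (1 + j8·0.125) = 1 + j1 → |·| ≈ 1.4142, ∠ ≈ 45.00°
∠T = (75.96°) − (82.87° + 57.99° + 45.00°) = -109.90°

-109.9°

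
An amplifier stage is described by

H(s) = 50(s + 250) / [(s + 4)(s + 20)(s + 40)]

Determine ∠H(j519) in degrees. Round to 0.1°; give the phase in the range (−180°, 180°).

161.3°

At s = jω = j519:
zero (s+250): 250 + j519 → |·| = √(250²+519²) = √331861 ≈ 576.07, ∠ = arctan(519/250) ≈ 64.28°
pole (s+4): 4 + j519 → |·| = √(4²+519²) = √269377 ≈ 519.02, ∠ = arctan(519/4) ≈ 89.56°
pole (s+20): 20 + j519 → |·| = √(20²+519²) = √269761 ≈ 519.39, ∠ = arctan(519/20) ≈ 87.79°
pole (s+40): 40 + j519 → |·| = √(40²+519²) = √270961 ≈ 520.54, ∠ = arctan(519/40) ≈ 85.59°
∠H = 64.28° − 262.94° = -198.66° ≡ 161.34° (principal value)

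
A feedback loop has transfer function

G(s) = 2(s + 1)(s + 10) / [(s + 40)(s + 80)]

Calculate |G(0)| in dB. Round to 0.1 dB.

-44.1 dB

G(0) = 2·1·10 / (40·80) = 0.00625
20 log₁₀(0.00625) ≈ -44.08 dB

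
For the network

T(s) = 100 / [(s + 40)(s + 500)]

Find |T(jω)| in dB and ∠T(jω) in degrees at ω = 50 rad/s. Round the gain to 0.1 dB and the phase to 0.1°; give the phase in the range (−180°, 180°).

At s = jω = j50:
pole (s+40): 40 + j50 → |·| = √(40²+50²) = √4100 ≈ 64.031, ∠ = arctan(50/40) ≈ 51.34°
pole (s+500): 500 + j50 → |·| = √(500²+50²) = √252500 ≈ 502.49, ∠ = arctan(50/500) ≈ 5.71°
|T| = 100 / 32175 ≈ 0.003108
Gain = 20 log₁₀(0.003108) ≈ -50.15 dB
∠T = 0.00° − 57.05° = -57.05°

-50.2 dB, -57.1°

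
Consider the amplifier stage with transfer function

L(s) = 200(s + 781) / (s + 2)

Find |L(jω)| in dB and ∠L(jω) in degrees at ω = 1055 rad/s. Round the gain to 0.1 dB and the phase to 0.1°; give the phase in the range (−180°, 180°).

47.9 dB, -36.4°

At s = jω = j1055:
zero (s+781): 781 + j1055 → |·| = √(781²+1055²) = √1722986 ≈ 1312.6, ∠ = arctan(1055/781) ≈ 53.49°
pole (s+2): 2 + j1055 → |·| = √(2²+1055²) = √1113029 ≈ 1055, ∠ = arctan(1055/2) ≈ 89.89°
|L| = 200 · 1312.6 / 1055 ≈ 248.83
Gain = 20 log₁₀(248.83) ≈ 47.92 dB
∠L = 53.49° − 89.89° = -36.40°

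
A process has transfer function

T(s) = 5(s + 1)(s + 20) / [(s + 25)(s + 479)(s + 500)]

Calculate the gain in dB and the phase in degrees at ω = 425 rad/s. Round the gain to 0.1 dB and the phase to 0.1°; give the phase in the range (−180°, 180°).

At s = jω = j425:
zero (s+1): 1 + j425 → |·| = √(1²+425²) = √180626 ≈ 425, ∠ = arctan(425/1) ≈ 89.87°
zero (s+20): 20 + j425 → |·| = √(20²+425²) = √181025 ≈ 425.47, ∠ = arctan(425/20) ≈ 87.31°
pole (s+25): 25 + j425 → |·| = √(25²+425²) = √181250 ≈ 425.73, ∠ = arctan(425/25) ≈ 86.63°
pole (s+479): 479 + j425 → |·| = √(479²+425²) = √410066 ≈ 640.36, ∠ = arctan(425/479) ≈ 41.58°
pole (s+500): 500 + j425 → |·| = √(500²+425²) = √430625 ≈ 656.22, ∠ = arctan(425/500) ≈ 40.36°
|T| = 5 · 1.8082e+05 / 1.789e+08 ≈ 0.0050537
Gain = 20 log₁₀(0.0050537) ≈ -45.93 dB
∠T = 177.18° − 168.57° = 8.61°

-45.9 dB, 8.6°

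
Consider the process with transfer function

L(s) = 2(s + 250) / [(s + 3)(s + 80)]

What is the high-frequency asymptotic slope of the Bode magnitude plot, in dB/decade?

-20 dB/decade

Each pole contributes −20 dB/decade at high frequency; each zero contributes +20 dB/decade.
Net: 1 zero(s) − 2 pole(s) → -20 dB/decade.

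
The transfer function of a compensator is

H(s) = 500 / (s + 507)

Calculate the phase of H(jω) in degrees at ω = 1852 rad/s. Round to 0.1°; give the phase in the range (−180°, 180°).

-74.7°

Substitute s = j1852:
Numerator: 500 = 500 + j0
Denominator: (j1852) + 507 = 507 + j1852
|N| = √(500² + 0²) ≈ 500, ∠N ≈ 0.00°
|D| = √(507² + 1852²) ≈ 1920.1, ∠D ≈ 74.69°
∠H = 0.00° − 74.69° = -74.69°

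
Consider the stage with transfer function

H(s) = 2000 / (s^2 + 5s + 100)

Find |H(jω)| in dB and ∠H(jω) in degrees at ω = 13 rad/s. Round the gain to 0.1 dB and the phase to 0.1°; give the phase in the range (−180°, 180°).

At s = jω = j13:
quadratic: (j13)² + 5·j13 + 100 = -69 + j65 → |·| ≈ 94.795, ∠ ≈ 136.71°
|H| = 2000 / 94.795 ≈ 21.098
Gain = 20 log₁₀(21.098) ≈ 26.48 dB
∠H = 0.00° − 136.71° = -136.71°

26.5 dB, -136.7°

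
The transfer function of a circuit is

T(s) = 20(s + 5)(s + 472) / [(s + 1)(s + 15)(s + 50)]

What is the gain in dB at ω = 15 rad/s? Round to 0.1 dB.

19.1 dB

At s = jω = j15:
zero (s+5): 5 + j15 → |·| = √(5²+15²) = √250 ≈ 15.811, ∠ = arctan(15/5) ≈ 71.57°
zero (s+472): 472 + j15 → |·| = √(472²+15²) = √223009 ≈ 472.24, ∠ = arctan(15/472) ≈ 1.82°
pole (s+1): 1 + j15 → |·| = √(1²+15²) = √226 ≈ 15.033, ∠ = arctan(15/1) ≈ 86.19°
pole (s+15): 15 + j15 → |·| = √(15²+15²) = √450 ≈ 21.213, ∠ = arctan(15/15) ≈ 45.00°
pole (s+50): 50 + j15 → |·| = √(50²+15²) = √2725 ≈ 52.202, ∠ = arctan(15/50) ≈ 16.70°
|T| = 20 · 7466.6 / 16647 ≈ 8.9705
Gain = 20 log₁₀(8.9705) ≈ 19.06 dB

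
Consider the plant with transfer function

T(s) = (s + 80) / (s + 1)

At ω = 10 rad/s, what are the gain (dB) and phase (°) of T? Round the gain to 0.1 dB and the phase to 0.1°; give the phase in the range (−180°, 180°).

18.1 dB, -77.2°

At s = jω = j10:
zero (s+80): 80 + j10 → |·| = √(80²+10²) = √6500 ≈ 80.623, ∠ = arctan(10/80) ≈ 7.13°
pole (s+1): 1 + j10 → |·| = √(1²+10²) = √101 ≈ 10.05, ∠ = arctan(10/1) ≈ 84.29°
|T| = 1 · 80.623 / 10.05 ≈ 8.0222
Gain = 20 log₁₀(8.0222) ≈ 18.09 dB
∠T = 7.13° − 84.29° = -77.16°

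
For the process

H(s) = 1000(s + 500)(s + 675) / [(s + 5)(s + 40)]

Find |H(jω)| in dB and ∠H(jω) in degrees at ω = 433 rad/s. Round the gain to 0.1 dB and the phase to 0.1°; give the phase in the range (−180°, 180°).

At s = jω = j433:
zero (s+500): 500 + j433 → |·| = √(500²+433²) = √437489 ≈ 661.43, ∠ = arctan(433/500) ≈ 40.89°
zero (s+675): 675 + j433 → |·| = √(675²+433²) = √643114 ≈ 801.94, ∠ = arctan(433/675) ≈ 32.68°
pole (s+5): 5 + j433 → |·| = √(5²+433²) = √187514 ≈ 433.03, ∠ = arctan(433/5) ≈ 89.34°
pole (s+40): 40 + j433 → |·| = √(40²+433²) = √189089 ≈ 434.84, ∠ = arctan(433/40) ≈ 84.72°
|H| = 1000 · 5.3043e+05 / 1.883e+05 ≈ 2816.9
Gain = 20 log₁₀(2816.9) ≈ 69.00 dB
∠H = 73.57° − 174.06° = -100.49°

69.0 dB, -100.5°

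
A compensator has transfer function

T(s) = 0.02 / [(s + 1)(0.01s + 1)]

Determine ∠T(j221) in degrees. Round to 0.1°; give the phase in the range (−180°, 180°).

At ω = 221 rad/s:
pole (1 + j221·1) = 1 + j221 → |·| ≈ 221, ∠ ≈ 89.74°
pole (1 + j221·0.01) = 1 + j2.21 → |·| ≈ 2.4257, ∠ ≈ 65.65°
∠T = (0°) − (89.74° + 65.65°) = -155.39°

-155.4°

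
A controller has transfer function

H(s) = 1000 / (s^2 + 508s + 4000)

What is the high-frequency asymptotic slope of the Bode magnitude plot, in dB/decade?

-40 dB/decade

Each pole contributes −20 dB/decade at high frequency; each zero contributes +20 dB/decade.
Net: 0 zero(s) − 2 pole(s) → -40 dB/decade.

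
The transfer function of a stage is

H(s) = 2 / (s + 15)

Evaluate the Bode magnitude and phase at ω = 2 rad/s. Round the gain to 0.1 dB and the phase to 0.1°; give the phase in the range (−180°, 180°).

At s = jω = j2:
pole (s+15): 15 + j2 → |·| = √(15²+2²) = √229 ≈ 15.133, ∠ = arctan(2/15) ≈ 7.59°
|H| = 2 / 15.133 ≈ 0.13216
Gain = 20 log₁₀(0.13216) ≈ -17.58 dB
∠H = 0.00° − 7.59° = -7.59°

-17.6 dB, -7.6°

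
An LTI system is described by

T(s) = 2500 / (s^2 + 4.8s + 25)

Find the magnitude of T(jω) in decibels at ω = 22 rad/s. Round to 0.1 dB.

At s = jω = j22:
quadratic: (j22)² + 4.8·j22 + 25 = -459 + j105.6 → |·| ≈ 470.99, ∠ ≈ 167.04°
|T| = 2500 / 470.99 ≈ 5.308
Gain = 20 log₁₀(5.308) ≈ 14.50 dB

14.5 dB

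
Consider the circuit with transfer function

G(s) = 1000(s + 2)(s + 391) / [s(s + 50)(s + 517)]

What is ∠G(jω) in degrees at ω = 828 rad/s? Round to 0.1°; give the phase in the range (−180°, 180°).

-80.0°

At s = jω = j828:
zero (s+2): 2 + j828 → |·| = √(2²+828²) = √685588 ≈ 828, ∠ = arctan(828/2) ≈ 89.86°
zero (s+391): 391 + j828 → |·| = √(391²+828²) = √838465 ≈ 915.68, ∠ = arctan(828/391) ≈ 64.72°
pole (s+50): 50 + j828 → |·| = √(50²+828²) = √688084 ≈ 829.51, ∠ = arctan(828/50) ≈ 86.54°
pole (s+517): 517 + j828 → |·| = √(517²+828²) = √952873 ≈ 976.15, ∠ = arctan(828/517) ≈ 58.02°
pole at origin: |s| = 828, ∠ = 90.00° (in denominator)
∠G = 154.58° − 234.56° = -79.98°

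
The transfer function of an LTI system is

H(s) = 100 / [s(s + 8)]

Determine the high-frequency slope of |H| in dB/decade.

-40 dB/decade

Each pole contributes −20 dB/decade at high frequency; each zero contributes +20 dB/decade.
Net: 0 zero(s) − 2 pole(s) → -40 dB/decade.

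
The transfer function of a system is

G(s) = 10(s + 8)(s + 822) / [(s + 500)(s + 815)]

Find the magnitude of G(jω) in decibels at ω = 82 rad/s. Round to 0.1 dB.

At s = jω = j82:
zero (s+8): 8 + j82 → |·| = √(8²+82²) = √6788 ≈ 82.389, ∠ = arctan(82/8) ≈ 84.43°
zero (s+822): 822 + j82 → |·| = √(822²+82²) = √682408 ≈ 826.08, ∠ = arctan(82/822) ≈ 5.70°
pole (s+500): 500 + j82 → |·| = √(500²+82²) = √256724 ≈ 506.68, ∠ = arctan(82/500) ≈ 9.31°
pole (s+815): 815 + j82 → |·| = √(815²+82²) = √670949 ≈ 819.11, ∠ = arctan(82/815) ≈ 5.75°
|G| = 10 · 68060 / 4.1503e+05 ≈ 1.6399
Gain = 20 log₁₀(1.6399) ≈ 4.30 dB

4.3 dB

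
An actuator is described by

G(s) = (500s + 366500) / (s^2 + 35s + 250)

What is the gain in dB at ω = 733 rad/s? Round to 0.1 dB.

Substitute s = j733:
Numerator: 500(j733) + 366500 = 366500 + j366500
Denominator: (j733)^2 + 35(j733) + 250 = -537039 + j25655
|N| = √(366500² + 366500²) ≈ 5.1831e+05, ∠N ≈ 45.00°
|D| = √(537039² + 25655²) ≈ 5.3765e+05, ∠D ≈ 177.26°
|G| = 5.1831e+05 / 5.3765e+05 ≈ 0.96403
Gain = 20 log₁₀(0.96403) ≈ -0.32 dB

-0.3 dB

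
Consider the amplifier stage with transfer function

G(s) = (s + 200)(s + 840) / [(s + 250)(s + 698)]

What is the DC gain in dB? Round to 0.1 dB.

G(0) = 1·200·840 / (250·698) ≈ 0.96275
20 log₁₀(0.96275) ≈ -0.33 dB

-0.3 dB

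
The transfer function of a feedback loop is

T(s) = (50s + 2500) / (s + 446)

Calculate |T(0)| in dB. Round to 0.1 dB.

15.0 dB

T(0) = 2500 / 446 ≈ 5.6054
20 log₁₀(5.6054) ≈ 14.97 dB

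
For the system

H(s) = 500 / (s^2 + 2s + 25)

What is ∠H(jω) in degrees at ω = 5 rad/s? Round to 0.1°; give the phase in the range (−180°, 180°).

-90.0°

At s = jω = j5:
quadratic: (j5)² + 2·j5 + 25 = 0 + j10 → |·| ≈ 10, ∠ ≈ 90.00°
∠H = 0.00° − 90.00° = -90.00°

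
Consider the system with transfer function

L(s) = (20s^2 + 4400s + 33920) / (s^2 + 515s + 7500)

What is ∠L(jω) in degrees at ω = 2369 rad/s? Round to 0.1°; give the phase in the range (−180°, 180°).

Substitute s = j2369:
Numerator: 20(j2369)^2 + 4400(j2369) + 33920 = -112209300 + j10423600
Denominator: (j2369)^2 + 515(j2369) + 7500 = -5604661 + j1220035
|N| = √(112209300² + 10423600²) ≈ 1.1269e+08, ∠N ≈ 174.69°
|D| = √(5604661² + 1220035²) ≈ 5.7359e+06, ∠D ≈ 167.72°
∠L = 174.69° − 167.72° = 6.97°

7.0°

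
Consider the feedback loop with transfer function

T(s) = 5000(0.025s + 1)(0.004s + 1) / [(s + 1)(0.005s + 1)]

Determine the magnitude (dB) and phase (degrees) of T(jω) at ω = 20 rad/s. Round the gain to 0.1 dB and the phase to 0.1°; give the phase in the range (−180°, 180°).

At ω = 20 rad/s:
zero (1 + j20·0.025) = 1 + j0.5 → |·| ≈ 1.118, ∠ ≈ 26.57°
zero (1 + j20·0.004) = 1 + j0.08 → |·| ≈ 1.0032, ∠ ≈ 4.57°
pole (1 + j20·1) = 1 + j20 → |·| ≈ 20.025, ∠ ≈ 87.14°
pole (1 + j20·0.005) = 1 + j0.1 → |·| ≈ 1.005, ∠ ≈ 5.71°
|T| = 5000 · 1.118 · 1.0032 / (20.025 · 1.005) ≈ 278.65
Gain = 20 log₁₀(278.65) ≈ 48.90 dB
∠T = (26.57° + 4.57°) − (87.14° + 5.71°) = -61.71°

48.9 dB, -61.7°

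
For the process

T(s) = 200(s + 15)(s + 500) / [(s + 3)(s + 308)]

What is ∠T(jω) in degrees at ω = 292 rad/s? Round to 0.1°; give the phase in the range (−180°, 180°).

-15.5°

At s = jω = j292:
zero (s+15): 15 + j292 → |·| = √(15²+292²) = √85489 ≈ 292.39, ∠ = arctan(292/15) ≈ 87.06°
zero (s+500): 500 + j292 → |·| = √(500²+292²) = √335264 ≈ 579.02, ∠ = arctan(292/500) ≈ 30.28°
pole (s+3): 3 + j292 → |·| = √(3²+292²) = √85273 ≈ 292.02, ∠ = arctan(292/3) ≈ 89.41°
pole (s+308): 308 + j292 → |·| = √(308²+292²) = √180128 ≈ 424.41, ∠ = arctan(292/308) ≈ 43.47°
∠T = 117.34° − 132.88° = -15.54°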